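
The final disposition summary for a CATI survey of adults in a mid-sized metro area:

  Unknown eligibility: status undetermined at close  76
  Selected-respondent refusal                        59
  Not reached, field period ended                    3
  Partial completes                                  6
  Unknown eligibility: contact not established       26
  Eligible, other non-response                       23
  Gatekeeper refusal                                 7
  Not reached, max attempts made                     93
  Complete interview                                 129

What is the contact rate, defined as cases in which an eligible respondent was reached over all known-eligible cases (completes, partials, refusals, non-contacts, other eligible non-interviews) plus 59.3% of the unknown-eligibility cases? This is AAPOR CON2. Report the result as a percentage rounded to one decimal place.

58.9%

Refusal or break-off = 7 + 59 = 66
No answer / not reached = 3 + 93 = 96
Unknown if eligible = 26 + 76 = 102
Numerator = 129 + 6 + 66 + 23 = 224
Eligible (known) = 129 + 6 + 66 + 96 + 23 = 320
Estimated eligible among unknowns = 0.5930 × 102 = 60.49
Base = 320 + 60.49 = 380.49
CON2 = 224 / 380.49 = 0.5887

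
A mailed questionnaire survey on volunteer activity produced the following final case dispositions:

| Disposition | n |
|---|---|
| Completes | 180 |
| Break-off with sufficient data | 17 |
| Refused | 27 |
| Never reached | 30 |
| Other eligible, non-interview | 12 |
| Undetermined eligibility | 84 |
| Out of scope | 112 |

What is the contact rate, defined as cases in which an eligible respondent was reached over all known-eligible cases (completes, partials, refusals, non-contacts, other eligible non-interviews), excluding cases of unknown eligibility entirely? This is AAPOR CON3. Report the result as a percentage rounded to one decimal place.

88.7%

Numerator = 180 + 17 + 27 + 12 = 236
Denominator = 180 + 17 + 27 + 30 + 12 = 266
CON3 = 236 / 266 = 0.8872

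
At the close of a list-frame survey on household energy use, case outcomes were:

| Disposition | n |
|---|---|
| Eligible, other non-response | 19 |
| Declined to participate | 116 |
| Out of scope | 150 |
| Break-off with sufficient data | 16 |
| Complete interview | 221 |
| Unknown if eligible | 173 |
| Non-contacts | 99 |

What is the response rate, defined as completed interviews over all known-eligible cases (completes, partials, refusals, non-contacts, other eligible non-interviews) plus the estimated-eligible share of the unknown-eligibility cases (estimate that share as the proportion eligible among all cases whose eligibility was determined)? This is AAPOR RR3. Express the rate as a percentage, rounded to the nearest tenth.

Top: 221
Determined eligible: 221 + 16 + 116 + 99 + 19 = 471
e = 471 / (471 + 150) = 471 / 621 = 0.7585
Estimated eligible among unknowns: 0.7585 × 173 = 131.22
Denominator: 471 + 131.22 = 602.22
RR3 = 221 / 602.22 = 0.3670

36.7%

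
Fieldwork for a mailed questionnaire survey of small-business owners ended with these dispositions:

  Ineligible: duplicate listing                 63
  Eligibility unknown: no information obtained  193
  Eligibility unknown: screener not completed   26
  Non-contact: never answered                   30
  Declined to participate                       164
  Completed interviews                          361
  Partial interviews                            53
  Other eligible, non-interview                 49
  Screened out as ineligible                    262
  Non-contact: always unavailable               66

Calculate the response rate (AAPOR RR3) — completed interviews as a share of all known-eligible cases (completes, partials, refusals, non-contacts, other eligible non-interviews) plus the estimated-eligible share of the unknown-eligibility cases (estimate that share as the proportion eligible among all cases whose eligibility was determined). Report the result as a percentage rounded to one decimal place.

Non-contacts = 30 + 66 = 96
Unknown eligibility = 26 + 193 = 219
Screened out, ineligible = 262 + 63 = 325
Top → 361
Known eligible → 361 + 53 + 164 + 96 + 49 = 723
e = 723 / (723 + 325) = 723 / 1048 = 0.6899
e × U → 0.6899 × 219 = 151.09
Denominator → 723 + 151.09 = 874.09
RR3 = 361 / 874.09 = 0.4130

41.3%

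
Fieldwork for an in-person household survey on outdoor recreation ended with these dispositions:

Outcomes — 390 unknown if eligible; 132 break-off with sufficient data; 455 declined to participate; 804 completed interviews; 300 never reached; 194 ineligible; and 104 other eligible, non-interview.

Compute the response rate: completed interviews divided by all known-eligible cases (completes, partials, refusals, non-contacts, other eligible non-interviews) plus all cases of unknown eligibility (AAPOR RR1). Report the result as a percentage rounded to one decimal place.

Top = 804
Base = 804 + 132 + 455 + 300 + 104 + 390 = 2185
RR1 = 804 / 2185 = 0.3680

36.8%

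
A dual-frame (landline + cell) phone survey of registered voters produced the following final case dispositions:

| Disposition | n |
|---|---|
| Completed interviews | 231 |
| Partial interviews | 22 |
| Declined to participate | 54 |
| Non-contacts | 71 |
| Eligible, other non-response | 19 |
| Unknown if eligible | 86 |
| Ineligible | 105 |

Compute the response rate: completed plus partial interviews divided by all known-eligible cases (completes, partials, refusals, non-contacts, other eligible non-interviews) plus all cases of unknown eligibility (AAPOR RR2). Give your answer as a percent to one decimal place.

Num: 231 + 22 = 253
Base: 231 + 22 + 54 + 71 + 19 + 86 = 483
RR2 = 253 / 483 = 0.5238

52.4%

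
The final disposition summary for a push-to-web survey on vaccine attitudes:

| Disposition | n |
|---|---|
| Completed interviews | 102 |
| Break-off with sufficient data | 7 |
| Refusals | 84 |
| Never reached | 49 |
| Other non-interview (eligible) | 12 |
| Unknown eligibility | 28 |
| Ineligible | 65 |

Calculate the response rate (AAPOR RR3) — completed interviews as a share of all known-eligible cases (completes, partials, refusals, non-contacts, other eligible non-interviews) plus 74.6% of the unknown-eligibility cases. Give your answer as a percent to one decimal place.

Numerator: 102
Known eligible: 102 + 7 + 84 + 49 + 12 = 254
e × U: 0.7460 × 28 = 20.89
Base: 254 + 20.89 = 274.89
RR3 = 102 / 274.89 = 0.3711

37.1%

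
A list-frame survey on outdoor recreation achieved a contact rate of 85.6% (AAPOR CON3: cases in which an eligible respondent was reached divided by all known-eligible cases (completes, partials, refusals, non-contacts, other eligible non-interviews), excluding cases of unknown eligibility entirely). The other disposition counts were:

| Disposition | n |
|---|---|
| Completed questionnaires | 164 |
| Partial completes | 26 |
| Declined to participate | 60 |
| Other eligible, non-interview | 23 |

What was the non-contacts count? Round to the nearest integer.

Numerator: 164 + 26 + 60 + 23 = 273
CON3 = 273 / D = 0.856
D = 273 / 0.856 = 318.9
Rest of base = 273
non-contacts = 318.9 − 273 ≈ 46

46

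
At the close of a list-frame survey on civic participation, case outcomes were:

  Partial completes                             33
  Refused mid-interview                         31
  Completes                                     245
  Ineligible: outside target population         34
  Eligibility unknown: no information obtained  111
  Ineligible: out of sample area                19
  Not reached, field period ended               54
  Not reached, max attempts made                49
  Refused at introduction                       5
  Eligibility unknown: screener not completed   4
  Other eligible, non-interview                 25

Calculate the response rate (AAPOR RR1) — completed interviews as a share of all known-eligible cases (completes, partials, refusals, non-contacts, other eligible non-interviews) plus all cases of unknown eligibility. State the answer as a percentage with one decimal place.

44.0%

Refusal or break-off = 5 + 31 = 36
No answer / not reached = 54 + 49 = 103
Unknown eligibility = 4 + 111 = 115
Screened out, ineligible = 34 + 19 = 53
Num = 245
Base = 245 + 33 + 36 + 103 + 25 + 115 = 557
RR1 = 245 / 557 = 0.4399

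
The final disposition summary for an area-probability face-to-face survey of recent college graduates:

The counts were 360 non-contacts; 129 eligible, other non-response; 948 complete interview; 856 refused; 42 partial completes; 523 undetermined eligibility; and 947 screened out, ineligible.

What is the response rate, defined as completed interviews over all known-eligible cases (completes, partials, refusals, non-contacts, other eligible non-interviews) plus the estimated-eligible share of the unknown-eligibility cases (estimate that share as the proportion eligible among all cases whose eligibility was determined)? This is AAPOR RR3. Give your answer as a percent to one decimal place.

Numerator: 948
Eligible (known): 948 + 42 + 856 + 360 + 129 = 2335
e = 2335 / (2335 + 947) = 2335 / 3282 = 0.7115
Estimated eligible among unknowns: 0.7115 × 523 = 372.11
Denom: 2335 + 372.11 = 2707.11
RR3 = 948 / 2707.11 = 0.3502

35.0%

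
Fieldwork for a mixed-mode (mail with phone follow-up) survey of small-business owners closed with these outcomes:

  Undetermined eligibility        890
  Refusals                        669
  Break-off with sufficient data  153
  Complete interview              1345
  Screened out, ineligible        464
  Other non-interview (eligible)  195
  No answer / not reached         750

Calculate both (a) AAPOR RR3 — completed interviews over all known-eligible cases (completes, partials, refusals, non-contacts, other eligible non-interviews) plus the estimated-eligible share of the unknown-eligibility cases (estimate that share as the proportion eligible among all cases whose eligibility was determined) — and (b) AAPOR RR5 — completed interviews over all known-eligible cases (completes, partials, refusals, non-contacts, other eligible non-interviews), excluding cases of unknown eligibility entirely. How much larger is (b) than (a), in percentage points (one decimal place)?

8.6

Num → 1345
Eligible (known) → 1345 + 153 + 669 + 750 + 195 = 3112
e = 3112 / (3112 + 464) = 3112 / 3576 = 0.8702
e × U → 0.8702 × 890 = 774.48
Base → 3112 + 774.48 = 3886.48
RR3 = 1345 / 3886.48 = 0.3461
Base → 1345 + 153 + 669 + 750 + 195 = 3112
RR5 = 1345 / 3112 = 0.4322
Difference = 43.22 − 34.61 = 8.61 percentage points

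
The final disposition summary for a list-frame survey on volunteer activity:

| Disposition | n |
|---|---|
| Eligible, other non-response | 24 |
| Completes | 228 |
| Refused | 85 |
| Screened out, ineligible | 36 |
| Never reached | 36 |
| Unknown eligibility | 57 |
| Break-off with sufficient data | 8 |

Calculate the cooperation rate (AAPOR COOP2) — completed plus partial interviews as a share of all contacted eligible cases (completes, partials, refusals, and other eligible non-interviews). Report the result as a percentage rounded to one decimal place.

Numerator = 228 + 8 = 236
Denom = 228 + 8 + 85 + 24 = 345
COOP2 = 236 / 345 = 0.6841

68.4%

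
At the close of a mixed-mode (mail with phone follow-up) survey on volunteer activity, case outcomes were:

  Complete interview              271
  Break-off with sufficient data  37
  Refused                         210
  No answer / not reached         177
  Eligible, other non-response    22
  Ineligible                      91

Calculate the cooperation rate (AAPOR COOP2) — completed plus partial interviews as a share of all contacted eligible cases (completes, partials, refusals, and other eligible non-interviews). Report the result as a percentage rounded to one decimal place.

Top: 271 + 37 = 308
Denominator: 271 + 37 + 210 + 22 = 540
COOP2 = 308 / 540 = 0.5704

57.0%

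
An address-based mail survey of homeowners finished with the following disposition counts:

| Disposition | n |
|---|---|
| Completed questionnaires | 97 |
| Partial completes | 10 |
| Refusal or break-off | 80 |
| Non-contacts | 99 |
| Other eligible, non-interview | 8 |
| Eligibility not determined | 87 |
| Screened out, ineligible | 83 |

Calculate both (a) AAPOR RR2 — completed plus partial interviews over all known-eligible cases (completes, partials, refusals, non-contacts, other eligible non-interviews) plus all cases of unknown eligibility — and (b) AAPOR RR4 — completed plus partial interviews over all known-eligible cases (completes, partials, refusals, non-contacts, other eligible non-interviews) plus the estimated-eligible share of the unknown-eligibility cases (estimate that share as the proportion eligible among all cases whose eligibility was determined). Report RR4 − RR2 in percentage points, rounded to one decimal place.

1.5

Numerator = 97 + 10 = 107
Denom = 97 + 10 + 80 + 99 + 8 + 87 = 381
RR2 = 107 / 381 = 0.2808
Determined eligible = 97 + 10 + 80 + 99 + 8 = 294
e = 294 / (294 + 83) = 294 / 377 = 0.7798
Estimated eligible among unknowns = 0.7798 × 87 = 67.84
Denom = 294 + 67.84 = 361.84
RR4 = 107 / 361.84 = 0.2957
Difference = 29.57 − 28.08 = 1.49 percentage points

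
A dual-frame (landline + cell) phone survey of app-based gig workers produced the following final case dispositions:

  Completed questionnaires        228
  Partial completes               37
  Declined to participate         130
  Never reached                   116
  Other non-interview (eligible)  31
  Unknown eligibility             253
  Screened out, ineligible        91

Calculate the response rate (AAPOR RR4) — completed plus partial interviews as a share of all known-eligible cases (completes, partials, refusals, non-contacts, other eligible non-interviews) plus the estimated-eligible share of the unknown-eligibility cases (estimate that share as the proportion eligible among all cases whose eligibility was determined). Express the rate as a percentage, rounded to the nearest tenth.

34.9%

Numerator → 228 + 37 = 265
Determined eligible → 228 + 37 + 130 + 116 + 31 = 542
e = 542 / (542 + 91) = 542 / 633 = 0.8562
Estimated eligible among unknowns → 0.8562 × 253 = 216.62
Base → 542 + 216.62 = 758.62
RR4 = 265 / 758.62 = 0.3493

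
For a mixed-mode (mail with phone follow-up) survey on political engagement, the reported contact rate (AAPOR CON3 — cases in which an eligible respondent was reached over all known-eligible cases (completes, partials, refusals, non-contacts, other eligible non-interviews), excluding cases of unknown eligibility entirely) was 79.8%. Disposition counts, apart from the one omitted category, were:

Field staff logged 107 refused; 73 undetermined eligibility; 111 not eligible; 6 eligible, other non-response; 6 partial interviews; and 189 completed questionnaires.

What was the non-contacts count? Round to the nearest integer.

78

Num: 189 + 6 + 107 + 6 = 308
CON3 = 308 / D = 0.798
D = 308 / 0.798 = 386.0
Remaining denominator categories sum to 308
non-contacts = 386.0 − 308 ≈ 78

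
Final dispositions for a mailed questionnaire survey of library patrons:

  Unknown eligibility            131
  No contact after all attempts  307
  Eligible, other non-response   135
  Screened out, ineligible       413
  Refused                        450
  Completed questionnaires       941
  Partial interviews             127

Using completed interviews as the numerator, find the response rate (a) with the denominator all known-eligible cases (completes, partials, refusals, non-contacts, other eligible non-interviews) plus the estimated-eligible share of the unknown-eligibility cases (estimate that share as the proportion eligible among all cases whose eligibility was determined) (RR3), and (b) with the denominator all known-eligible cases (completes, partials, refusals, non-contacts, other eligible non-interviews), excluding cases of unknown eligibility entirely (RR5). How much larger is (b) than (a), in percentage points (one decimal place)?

2.5

Num → 941
Eligible (known) → 941 + 127 + 450 + 307 + 135 = 1960
e = 1960 / (1960 + 413) = 1960 / 2373 = 0.8260
Estimated eligible among unknowns → 0.8260 × 131 = 108.21
Denominator → 1960 + 108.21 = 2068.21
RR3 = 941 / 2068.21 = 0.4550
Denominator → 941 + 127 + 450 + 307 + 135 = 1960
RR5 = 941 / 1960 = 0.4801
Difference = 48.01 − 45.50 = 2.51 percentage points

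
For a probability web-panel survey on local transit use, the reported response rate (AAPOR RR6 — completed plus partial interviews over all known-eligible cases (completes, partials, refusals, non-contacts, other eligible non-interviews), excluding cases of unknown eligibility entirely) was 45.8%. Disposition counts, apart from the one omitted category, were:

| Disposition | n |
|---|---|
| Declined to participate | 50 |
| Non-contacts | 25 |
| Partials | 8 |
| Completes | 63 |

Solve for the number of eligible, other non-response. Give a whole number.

9

Top = 63 + 8 = 71
RR6 = 71 / D = 0.458
D = 71 / 0.458 = 155.0
Remaining denominator categories sum to 146
eligible, other non-response = 155.0 − 146 ≈ 9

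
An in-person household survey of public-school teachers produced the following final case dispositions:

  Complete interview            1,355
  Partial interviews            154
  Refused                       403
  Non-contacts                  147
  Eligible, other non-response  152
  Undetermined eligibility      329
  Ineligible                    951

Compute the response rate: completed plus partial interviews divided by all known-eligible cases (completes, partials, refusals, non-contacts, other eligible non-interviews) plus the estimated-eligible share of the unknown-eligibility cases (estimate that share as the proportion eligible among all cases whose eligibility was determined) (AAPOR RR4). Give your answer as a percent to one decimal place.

Top: 1355 + 154 = 1509
Eligible (known): 1355 + 154 + 403 + 147 + 152 = 2211
e = 2211 / (2211 + 951) = 2211 / 3162 = 0.6992
Eligible share of unknowns: 0.6992 × 329 = 230.04
Base: 2211 + 230.04 = 2441.04
RR4 = 1509 / 2441.04 = 0.6182

61.8%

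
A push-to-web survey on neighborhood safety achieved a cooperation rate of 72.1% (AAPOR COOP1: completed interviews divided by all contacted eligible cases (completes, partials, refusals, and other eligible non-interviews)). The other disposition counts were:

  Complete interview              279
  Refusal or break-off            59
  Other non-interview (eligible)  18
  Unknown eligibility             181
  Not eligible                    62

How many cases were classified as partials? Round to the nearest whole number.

31

COOP1 = 279 / D = 0.721
D = 279 / 0.721 = 387.0
Remaining denominator categories sum to 356
partials = 387.0 − 356 ≈ 31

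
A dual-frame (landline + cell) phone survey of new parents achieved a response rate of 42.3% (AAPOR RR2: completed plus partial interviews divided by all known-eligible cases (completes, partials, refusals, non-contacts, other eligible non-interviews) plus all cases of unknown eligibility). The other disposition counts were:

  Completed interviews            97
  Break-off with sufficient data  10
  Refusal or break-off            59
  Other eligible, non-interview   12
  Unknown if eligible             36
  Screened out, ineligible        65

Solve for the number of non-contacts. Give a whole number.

39

Top = 97 + 10 = 107
RR2 = 107 / D = 0.423
D = 107 / 0.423 = 253.0
Other denominator terms total 214
non-contacts = 253.0 − 214 ≈ 39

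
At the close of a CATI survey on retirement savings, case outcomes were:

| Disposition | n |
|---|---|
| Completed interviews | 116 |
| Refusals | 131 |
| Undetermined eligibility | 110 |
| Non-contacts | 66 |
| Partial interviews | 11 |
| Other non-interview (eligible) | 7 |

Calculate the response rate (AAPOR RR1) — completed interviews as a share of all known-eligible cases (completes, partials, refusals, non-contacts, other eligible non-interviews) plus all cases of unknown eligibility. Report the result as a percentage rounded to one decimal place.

Numerator: 116
Denom: 116 + 11 + 131 + 66 + 7 + 110 = 441
RR1 = 116 / 441 = 0.2630

26.3%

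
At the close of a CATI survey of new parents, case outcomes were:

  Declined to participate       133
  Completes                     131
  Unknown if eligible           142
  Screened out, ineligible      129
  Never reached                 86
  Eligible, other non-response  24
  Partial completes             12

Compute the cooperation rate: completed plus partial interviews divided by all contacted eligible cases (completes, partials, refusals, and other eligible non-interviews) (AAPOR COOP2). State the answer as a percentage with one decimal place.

47.7%

Num: 131 + 12 = 143
Denom: 131 + 12 + 133 + 24 = 300
COOP2 = 143 / 300 = 0.4767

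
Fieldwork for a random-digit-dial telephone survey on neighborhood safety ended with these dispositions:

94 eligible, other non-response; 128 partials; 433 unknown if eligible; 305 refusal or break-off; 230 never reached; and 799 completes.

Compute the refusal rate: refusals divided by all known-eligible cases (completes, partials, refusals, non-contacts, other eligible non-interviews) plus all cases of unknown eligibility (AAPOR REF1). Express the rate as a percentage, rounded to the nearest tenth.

Top = 305
Denominator = 799 + 128 + 305 + 230 + 94 + 433 = 1989
REF1 = 305 / 1989 = 0.1533

15.3%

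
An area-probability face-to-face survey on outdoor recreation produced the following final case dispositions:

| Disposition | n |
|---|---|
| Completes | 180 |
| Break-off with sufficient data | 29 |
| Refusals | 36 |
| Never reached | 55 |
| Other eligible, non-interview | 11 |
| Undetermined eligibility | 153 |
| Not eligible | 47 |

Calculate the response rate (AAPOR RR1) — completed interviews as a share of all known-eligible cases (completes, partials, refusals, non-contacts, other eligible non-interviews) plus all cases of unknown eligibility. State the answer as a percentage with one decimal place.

Num: 180
Denom: 180 + 29 + 36 + 55 + 11 + 153 = 464
RR1 = 180 / 464 = 0.3879

38.8%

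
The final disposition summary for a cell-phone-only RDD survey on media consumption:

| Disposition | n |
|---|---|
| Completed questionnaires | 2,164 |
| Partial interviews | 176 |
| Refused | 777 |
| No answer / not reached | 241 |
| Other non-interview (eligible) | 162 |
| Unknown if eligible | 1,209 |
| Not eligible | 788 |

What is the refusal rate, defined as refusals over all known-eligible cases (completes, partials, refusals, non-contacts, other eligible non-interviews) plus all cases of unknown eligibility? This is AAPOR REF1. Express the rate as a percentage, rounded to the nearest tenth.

Num → 777
Base → 2164 + 176 + 777 + 241 + 162 + 1209 = 4729
REF1 = 777 / 4729 = 0.1643

16.4%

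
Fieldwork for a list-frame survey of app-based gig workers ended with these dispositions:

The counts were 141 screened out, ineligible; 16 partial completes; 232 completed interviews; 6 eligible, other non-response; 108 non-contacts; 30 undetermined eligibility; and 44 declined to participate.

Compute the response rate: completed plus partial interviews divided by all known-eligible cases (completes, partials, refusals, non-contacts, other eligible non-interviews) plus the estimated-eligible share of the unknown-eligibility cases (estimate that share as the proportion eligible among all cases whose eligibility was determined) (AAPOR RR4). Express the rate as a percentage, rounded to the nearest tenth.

Top → 232 + 16 = 248
Eligible (known) → 232 + 16 + 44 + 108 + 6 = 406
e = 406 / (406 + 141) = 406 / 547 = 0.7422
Estimated eligible among unknowns → 0.7422 × 30 = 22.27
Base → 406 + 22.27 = 428.27
RR4 = 248 / 428.27 = 0.5791

57.9%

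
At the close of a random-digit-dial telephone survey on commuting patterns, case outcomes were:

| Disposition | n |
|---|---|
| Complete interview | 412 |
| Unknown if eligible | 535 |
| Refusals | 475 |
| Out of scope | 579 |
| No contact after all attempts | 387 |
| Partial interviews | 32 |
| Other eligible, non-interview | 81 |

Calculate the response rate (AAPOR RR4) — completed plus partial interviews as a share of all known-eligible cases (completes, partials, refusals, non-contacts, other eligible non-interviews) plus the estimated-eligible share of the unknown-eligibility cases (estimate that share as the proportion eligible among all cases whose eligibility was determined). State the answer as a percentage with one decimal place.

25.2%

Top = 412 + 32 = 444
Determined eligible = 412 + 32 + 475 + 387 + 81 = 1387
e = 1387 / (1387 + 579) = 1387 / 1966 = 0.7055
e × U = 0.7055 × 535 = 377.44
Denom = 1387 + 377.44 = 1764.44
RR4 = 444 / 1764.44 = 0.2516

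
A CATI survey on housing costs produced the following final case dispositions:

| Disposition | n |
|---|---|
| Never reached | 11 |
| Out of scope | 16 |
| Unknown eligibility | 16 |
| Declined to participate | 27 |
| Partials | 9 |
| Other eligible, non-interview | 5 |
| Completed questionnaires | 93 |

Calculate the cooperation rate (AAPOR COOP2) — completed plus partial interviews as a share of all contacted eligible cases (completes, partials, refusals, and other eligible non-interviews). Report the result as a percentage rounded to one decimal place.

Num = 93 + 9 = 102
Denominator = 93 + 9 + 27 + 5 = 134
COOP2 = 102 / 134 = 0.7612

76.1%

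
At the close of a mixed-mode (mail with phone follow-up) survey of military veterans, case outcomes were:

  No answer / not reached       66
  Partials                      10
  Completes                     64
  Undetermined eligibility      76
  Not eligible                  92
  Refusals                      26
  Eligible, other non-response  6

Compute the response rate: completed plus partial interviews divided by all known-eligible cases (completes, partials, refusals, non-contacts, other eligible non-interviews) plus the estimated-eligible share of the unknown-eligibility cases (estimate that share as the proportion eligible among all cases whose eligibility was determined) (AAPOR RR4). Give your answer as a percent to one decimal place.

33.4%

Top = 64 + 10 = 74
Known eligible = 64 + 10 + 26 + 66 + 6 = 172
e = 172 / (172 + 92) = 172 / 264 = 0.6515
Estimated eligible among unknowns = 0.6515 × 76 = 49.51
Denom = 172 + 49.51 = 221.51
RR4 = 74 / 221.51 = 0.3341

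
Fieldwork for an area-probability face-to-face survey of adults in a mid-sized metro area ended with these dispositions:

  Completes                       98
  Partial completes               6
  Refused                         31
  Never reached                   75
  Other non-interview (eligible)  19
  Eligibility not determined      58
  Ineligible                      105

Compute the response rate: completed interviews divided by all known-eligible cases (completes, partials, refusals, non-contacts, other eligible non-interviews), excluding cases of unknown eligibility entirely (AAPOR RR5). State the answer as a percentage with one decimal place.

Numerator = 98
Base = 98 + 6 + 31 + 75 + 19 = 229
RR5 = 98 / 229 = 0.4279

42.8%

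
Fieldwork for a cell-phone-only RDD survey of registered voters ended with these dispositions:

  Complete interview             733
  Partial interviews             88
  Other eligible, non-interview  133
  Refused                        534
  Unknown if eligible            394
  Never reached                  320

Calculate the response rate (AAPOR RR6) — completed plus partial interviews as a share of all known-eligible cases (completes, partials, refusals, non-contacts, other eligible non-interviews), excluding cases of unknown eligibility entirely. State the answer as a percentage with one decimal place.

Numerator = 733 + 88 = 821
Denominator = 733 + 88 + 534 + 320 + 133 = 1808
RR6 = 821 / 1808 = 0.4541

45.4%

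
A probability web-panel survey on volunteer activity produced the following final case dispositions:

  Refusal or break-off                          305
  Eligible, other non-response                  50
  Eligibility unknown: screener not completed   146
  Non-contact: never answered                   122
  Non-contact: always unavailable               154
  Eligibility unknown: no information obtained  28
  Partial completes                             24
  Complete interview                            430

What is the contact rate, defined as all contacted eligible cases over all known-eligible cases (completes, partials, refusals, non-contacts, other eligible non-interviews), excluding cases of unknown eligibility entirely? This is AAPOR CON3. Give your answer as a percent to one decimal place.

74.6%

No answer / not reached = 122 + 154 = 276
Unknown if eligible = 146 + 28 = 174
Top = 430 + 24 + 305 + 50 = 809
Denom = 430 + 24 + 305 + 276 + 50 = 1085
CON3 = 809 / 1085 = 0.7456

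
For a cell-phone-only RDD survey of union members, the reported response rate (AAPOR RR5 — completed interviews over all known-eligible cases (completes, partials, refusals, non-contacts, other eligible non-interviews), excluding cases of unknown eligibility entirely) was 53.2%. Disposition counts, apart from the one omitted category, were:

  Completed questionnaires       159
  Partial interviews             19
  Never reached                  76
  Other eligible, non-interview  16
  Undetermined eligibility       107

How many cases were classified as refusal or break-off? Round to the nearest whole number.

RR5 = 159 / D = 0.532
D = 159 / 0.532 = 298.9
Rest of base = 270
refusal or break-off = 298.9 − 270 ≈ 29

29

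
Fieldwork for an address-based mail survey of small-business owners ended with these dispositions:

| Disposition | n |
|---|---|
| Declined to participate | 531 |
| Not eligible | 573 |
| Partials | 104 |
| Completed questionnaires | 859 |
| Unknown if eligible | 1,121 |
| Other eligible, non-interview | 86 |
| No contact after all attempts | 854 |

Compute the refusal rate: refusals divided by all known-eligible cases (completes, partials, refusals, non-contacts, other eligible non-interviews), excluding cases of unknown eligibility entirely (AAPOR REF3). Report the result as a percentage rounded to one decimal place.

Numerator → 531
Base → 859 + 104 + 531 + 854 + 86 = 2434
REF3 = 531 / 2434 = 0.2182

21.8%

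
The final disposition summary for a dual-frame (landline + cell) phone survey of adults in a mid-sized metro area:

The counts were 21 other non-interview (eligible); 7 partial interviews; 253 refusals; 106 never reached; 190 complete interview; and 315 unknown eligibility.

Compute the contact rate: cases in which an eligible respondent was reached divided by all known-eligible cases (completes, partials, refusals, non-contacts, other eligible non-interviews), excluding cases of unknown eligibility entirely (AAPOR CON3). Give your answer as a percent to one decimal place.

Num: 190 + 7 + 253 + 21 = 471
Base: 190 + 7 + 253 + 106 + 21 = 577
CON3 = 471 / 577 = 0.8163

81.6%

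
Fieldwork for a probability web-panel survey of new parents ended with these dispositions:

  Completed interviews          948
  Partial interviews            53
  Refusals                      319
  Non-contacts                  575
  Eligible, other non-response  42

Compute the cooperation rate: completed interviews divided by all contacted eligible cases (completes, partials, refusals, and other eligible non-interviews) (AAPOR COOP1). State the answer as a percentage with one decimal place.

69.6%

Top = 948
Base = 948 + 53 + 319 + 42 = 1362
COOP1 = 948 / 1362 = 0.6960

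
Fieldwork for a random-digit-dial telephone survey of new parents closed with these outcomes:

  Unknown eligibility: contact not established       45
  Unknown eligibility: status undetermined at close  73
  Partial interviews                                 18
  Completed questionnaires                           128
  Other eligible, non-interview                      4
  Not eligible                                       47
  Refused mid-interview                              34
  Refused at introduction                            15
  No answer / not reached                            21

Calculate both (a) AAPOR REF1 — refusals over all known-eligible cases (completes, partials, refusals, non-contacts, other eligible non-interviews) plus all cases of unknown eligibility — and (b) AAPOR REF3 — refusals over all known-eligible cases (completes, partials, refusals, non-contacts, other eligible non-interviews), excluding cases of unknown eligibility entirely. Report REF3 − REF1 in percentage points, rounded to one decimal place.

Declined to participate = 15 + 34 = 49
Undetermined eligibility = 45 + 73 = 118
Num: 49
Base: 128 + 18 + 49 + 21 + 4 + 118 = 338
REF1 = 49 / 338 = 0.1450
Base: 128 + 18 + 49 + 21 + 4 = 220
REF3 = 49 / 220 = 0.2227
Difference = 22.27 − 14.50 = 7.77 percentage points

7.8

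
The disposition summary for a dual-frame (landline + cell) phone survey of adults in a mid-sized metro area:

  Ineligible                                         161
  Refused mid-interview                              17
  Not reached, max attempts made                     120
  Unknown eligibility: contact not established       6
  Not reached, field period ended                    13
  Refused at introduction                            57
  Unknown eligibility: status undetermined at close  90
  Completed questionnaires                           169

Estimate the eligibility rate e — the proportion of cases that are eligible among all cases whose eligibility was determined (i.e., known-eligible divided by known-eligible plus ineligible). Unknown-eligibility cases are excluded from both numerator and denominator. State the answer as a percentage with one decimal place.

70.0%

Refusals = 57 + 17 = 74
No contact after all attempts = 13 + 120 = 133
Eligibility not determined = 6 + 90 = 96
Eligible (known) = 169 + 74 + 133 = 376
e = 376 / (376 + 161) = 376 / 537 = 0.7002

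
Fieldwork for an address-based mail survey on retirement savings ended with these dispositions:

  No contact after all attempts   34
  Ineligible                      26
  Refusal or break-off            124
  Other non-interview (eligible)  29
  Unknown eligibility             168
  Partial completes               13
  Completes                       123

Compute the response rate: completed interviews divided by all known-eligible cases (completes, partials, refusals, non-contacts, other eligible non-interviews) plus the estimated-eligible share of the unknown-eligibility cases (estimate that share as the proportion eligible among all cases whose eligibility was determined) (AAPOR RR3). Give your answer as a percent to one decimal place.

Numerator: 123
Eligible (known): 123 + 13 + 124 + 34 + 29 = 323
e = 323 / (323 + 26) = 323 / 349 = 0.9255
Eligible share of unknowns: 0.9255 × 168 = 155.48
Denom: 323 + 155.48 = 478.48
RR3 = 123 / 478.48 = 0.2571

25.7%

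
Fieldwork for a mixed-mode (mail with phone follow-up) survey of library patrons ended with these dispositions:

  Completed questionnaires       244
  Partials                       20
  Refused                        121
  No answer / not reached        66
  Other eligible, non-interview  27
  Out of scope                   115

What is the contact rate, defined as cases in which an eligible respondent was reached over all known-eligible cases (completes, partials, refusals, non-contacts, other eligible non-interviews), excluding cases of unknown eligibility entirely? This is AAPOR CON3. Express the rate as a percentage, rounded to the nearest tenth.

86.2%

Top = 244 + 20 + 121 + 27 = 412
Denominator = 244 + 20 + 121 + 66 + 27 = 478
CON3 = 412 / 478 = 0.8619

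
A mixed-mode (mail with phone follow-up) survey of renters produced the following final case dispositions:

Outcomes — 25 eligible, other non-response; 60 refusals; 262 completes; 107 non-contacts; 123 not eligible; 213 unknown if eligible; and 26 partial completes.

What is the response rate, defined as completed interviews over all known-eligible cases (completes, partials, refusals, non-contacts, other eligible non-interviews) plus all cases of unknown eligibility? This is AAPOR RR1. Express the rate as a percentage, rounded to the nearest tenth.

Num = 262
Denom = 262 + 26 + 60 + 107 + 25 + 213 = 693
RR1 = 262 / 693 = 0.3781

37.8%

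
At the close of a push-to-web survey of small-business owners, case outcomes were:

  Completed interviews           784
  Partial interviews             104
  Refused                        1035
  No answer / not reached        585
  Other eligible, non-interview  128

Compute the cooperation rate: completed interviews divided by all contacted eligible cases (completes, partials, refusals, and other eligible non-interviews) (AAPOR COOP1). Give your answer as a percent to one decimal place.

38.2%

Num → 784
Base → 784 + 104 + 1035 + 128 = 2051
COOP1 = 784 / 2051 = 0.3823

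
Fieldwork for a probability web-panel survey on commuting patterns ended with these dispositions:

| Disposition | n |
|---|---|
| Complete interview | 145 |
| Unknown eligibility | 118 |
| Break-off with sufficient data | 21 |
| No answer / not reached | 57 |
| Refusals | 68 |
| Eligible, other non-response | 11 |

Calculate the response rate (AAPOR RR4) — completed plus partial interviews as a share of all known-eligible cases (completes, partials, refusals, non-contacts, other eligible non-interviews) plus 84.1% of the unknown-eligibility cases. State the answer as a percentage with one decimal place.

Num = 145 + 21 = 166
Known eligible = 145 + 21 + 68 + 57 + 11 = 302
Eligible share of unknowns = 0.8410 × 118 = 99.24
Denominator = 302 + 99.24 = 401.24
RR4 = 166 / 401.24 = 0.4137

41.4%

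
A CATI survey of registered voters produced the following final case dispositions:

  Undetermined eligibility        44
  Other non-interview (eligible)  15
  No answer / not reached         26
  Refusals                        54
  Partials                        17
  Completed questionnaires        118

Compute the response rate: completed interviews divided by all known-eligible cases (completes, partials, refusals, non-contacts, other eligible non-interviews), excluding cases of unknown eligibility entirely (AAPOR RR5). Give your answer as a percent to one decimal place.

51.3%

Numerator: 118
Denominator: 118 + 17 + 54 + 26 + 15 = 230
RR5 = 118 / 230 = 0.5130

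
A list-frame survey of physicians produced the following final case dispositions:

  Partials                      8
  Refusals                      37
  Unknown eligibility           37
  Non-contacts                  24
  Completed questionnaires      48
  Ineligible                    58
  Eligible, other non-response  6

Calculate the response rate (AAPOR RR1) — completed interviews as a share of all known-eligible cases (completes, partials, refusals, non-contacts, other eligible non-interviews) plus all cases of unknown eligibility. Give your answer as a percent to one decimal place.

Num → 48
Denominator → 48 + 8 + 37 + 24 + 6 + 37 = 160
RR1 = 48 / 160 = 0.3000

30.0%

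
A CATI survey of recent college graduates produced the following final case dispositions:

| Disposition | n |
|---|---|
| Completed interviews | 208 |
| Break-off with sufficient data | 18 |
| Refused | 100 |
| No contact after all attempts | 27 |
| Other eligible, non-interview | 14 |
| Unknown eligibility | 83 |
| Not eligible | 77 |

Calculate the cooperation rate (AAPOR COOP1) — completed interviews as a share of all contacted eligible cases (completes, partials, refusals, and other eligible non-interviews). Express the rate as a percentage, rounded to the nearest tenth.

61.2%

Top = 208
Base = 208 + 18 + 100 + 14 = 340
COOP1 = 208 / 340 = 0.6118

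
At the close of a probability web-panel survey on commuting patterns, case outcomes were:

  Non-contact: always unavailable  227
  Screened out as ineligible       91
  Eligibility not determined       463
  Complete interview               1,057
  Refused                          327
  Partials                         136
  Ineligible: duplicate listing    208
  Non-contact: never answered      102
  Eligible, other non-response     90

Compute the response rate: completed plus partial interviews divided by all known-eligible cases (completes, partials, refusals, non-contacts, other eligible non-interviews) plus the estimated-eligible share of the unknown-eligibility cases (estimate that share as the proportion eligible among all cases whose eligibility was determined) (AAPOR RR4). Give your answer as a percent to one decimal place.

Non-contacts = 102 + 227 = 329
Ineligible = 91 + 208 = 299
Numerator: 1057 + 136 = 1193
Determined eligible: 1057 + 136 + 327 + 329 + 90 = 1939
e = 1939 / (1939 + 299) = 1939 / 2238 = 0.8664
Estimated eligible among unknowns: 0.8664 × 463 = 401.14
Base: 1939 + 401.14 = 2340.14
RR4 = 1193 / 2340.14 = 0.5098

51.0%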